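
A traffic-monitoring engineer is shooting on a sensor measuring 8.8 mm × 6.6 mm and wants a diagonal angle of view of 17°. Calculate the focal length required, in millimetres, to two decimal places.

Sensor diagonal = √(8.8² + 6.6²) = √121.0000 ≈ 11.0000 mm.
From α = 2·arctan(d/2f) we get f = d / (2·tan(α/2)).
With d = 11.0000 mm and α/2 = 8.5°, tan(α/2) ≈ 0.14945, so f ≈ 11.0000 / 0.29890 ≈ 36.8014 mm.

36.80 mm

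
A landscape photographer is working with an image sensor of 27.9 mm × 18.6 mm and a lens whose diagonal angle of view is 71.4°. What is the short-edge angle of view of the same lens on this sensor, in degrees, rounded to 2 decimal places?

Sensor diagonal = √(27.9² + 18.6²) = √1124.3700 ≈ 33.5316 mm.
From the diagonal AOV: f = 33.5316 / (2·tan(35.7°)) = 33.5316 / 1.43715 ≈ 23.3321 mm.
Short-edge AOV = 2·arctan(18.6 / (2 × 23.3321)) = 2·arctan(0.39859) ≈ 43.4637°.

43.46°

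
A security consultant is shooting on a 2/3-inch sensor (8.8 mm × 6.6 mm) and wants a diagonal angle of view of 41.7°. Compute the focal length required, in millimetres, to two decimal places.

14.44 mm

Sensor diagonal = √(8.8² + 6.6²) = √121.0000 ≈ 11.0000 mm.
From α = 2·arctan(d/2f) we get f = d / (2·tan(α/2)).
With d = 11.0000 mm and α/2 = 20.85°, tan(α/2) ≈ 0.38086, so f ≈ 11.0000 / 0.76173 ≈ 14.4409 mm.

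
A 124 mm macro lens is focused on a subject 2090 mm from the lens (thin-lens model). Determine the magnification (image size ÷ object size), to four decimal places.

0.0631×

Thin lens: 1/f = 1/dₒ + 1/dᵢ → 1/dᵢ = 1/124 − 1/2090 = 0.0075860 mm⁻¹, so dᵢ ≈ 131.8210 mm.
Magnification m = dᵢ/dₒ = 131.8210/2090 ≈ 0.06307.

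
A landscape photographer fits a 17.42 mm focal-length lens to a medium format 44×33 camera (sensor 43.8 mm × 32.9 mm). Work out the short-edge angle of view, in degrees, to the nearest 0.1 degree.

86.7°

Angle of view α = 2·arctan(h/2f) with h = 32.9 mm and f = 17.42 mm.
h/2f = 0.94432; arctan(0.94432) ≈ 43.3596°, so α ≈ 86.7191°.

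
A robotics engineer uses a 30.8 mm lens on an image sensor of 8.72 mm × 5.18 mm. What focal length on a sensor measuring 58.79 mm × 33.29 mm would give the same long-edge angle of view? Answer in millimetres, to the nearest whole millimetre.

208 mm

Equal angle of view means equal width/f ratio, so f₂ = f₁ · (width₂/width₁) = 30.8 × 58.79/8.72.
f₂ = 30.8 × 6.74197 ≈ 207.653 mm.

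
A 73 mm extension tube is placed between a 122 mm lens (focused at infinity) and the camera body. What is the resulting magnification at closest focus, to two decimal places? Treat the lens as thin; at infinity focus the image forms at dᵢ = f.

The tube moves the image plane from f to f + e, so dᵢ = 122 + 73 = 195 mm. Focus is achieved when 1/f = 1/dₒ + 1/dᵢ, giving dₒ = 1/(1/f − 1/(f+e)).
Magnification m = dᵢ/dₒ = (f+e)·(1/f − 1/(f+e)) = e/f = 73/122 ≈ 0.5984.

0.60×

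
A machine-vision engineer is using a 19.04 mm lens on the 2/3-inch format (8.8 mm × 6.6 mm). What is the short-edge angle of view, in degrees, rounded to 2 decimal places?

19.67°

Angle of view α = 2·arctan(h/2f) with h = 6.6 mm and f = 19.04 mm.
h/2f = 0.17332; arctan(0.17332) ≈ 9.8328°, so α ≈ 19.6656°.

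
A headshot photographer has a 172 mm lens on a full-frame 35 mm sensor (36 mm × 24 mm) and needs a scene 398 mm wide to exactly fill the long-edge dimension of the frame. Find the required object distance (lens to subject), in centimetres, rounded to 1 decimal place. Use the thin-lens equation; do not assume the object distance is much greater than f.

207.4 cm

Magnification m = w/W = dᵢ/dₒ; combined with 1/f = 1/dₒ + 1/dᵢ this gives dₒ = f·(1 + W/w).
dₒ = 172 mm × (1 + 398/36) = 172 × 12.0556 ≈ 2073.556 mm = 207.356 cm.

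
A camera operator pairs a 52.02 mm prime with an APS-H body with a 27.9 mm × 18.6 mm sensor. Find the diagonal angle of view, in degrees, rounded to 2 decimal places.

Sensor diagonal = √(27.9² + 18.6²) = √1124.3700 ≈ 33.5316 mm.
Angle of view α = 2·arctan(d/2f) with d = 33.5316 mm and f = 52.02 mm.
d/2f = 0.32230; arctan(0.32230) ≈ 17.8639°, so α ≈ 35.7278°.

35.73°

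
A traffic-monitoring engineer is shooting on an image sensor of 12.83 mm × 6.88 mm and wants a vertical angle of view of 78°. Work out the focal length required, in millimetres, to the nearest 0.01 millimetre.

From α = 2·arctan(h/2f) we get f = h / (2·tan(α/2)).
With h = 6.88 mm and α/2 = 39°, tan(α/2) ≈ 0.80978, so f ≈ 6.88 / 1.61957 ≈ 4.2480 mm.

4.25 mm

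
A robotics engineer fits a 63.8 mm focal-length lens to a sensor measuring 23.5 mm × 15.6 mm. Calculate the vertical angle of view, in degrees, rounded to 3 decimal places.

13.940°

Angle of view α = 2·arctan(h/2f) with h = 15.6 mm and f = 63.8 mm.
h/2f = 0.12226; arctan(0.12226) ≈ 6.9702°, so α ≈ 13.9404°.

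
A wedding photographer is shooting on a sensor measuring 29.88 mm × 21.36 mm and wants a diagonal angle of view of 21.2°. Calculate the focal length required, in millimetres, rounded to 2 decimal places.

98.13 mm

Sensor diagonal = √(29.88² + 21.36²) = √1349.0640 ≈ 36.7296 mm.
From α = 2·arctan(d/2f) we get f = d / (2·tan(α/2)).
With d = 36.7296 mm and α/2 = 10.6°, tan(α/2) ≈ 0.18714, so f ≈ 36.7296 / 0.37429 ≈ 98.1315 mm.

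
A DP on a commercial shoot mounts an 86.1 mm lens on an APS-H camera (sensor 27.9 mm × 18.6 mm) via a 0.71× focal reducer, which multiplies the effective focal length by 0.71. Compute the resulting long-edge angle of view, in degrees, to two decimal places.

25.71°

Effective focal length f = 86.1 × 0.71 = 61.131 mm.
α = 2·arctan(27.9 / (2 × 61.131)) = 2·arctan(0.22820) ≈ 25.7094°.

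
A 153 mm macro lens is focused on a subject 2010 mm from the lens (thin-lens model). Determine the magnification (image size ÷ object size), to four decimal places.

0.0824×

Thin lens: 1/f = 1/dₒ + 1/dᵢ → 1/dᵢ = 1/153 − 1/2010 = 0.0060384 mm⁻¹, so dᵢ ≈ 165.6058 mm.
Magnification m = dᵢ/dₒ = 165.6058/2010 ≈ 0.08239.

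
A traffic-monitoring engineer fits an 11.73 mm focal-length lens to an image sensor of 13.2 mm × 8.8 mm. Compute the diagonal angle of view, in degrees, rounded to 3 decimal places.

68.136°

Sensor diagonal = √(13.2² + 8.8²) = √251.6800 ≈ 15.8644 mm.
Angle of view α = 2·arctan(d/2f) with d = 15.8644 mm and f = 11.73 mm.
d/2f = 0.67623; arctan(0.67623) ≈ 34.0679°, so α ≈ 68.1357°.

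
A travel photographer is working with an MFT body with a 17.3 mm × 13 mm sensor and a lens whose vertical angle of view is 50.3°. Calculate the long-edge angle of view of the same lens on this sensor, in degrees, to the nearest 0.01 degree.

From the vertical AOV: f = 13 / (2·tan(25.15°)) = 13 / 0.93900 ≈ 13.8446 mm.
Long-edge AOV = 2·arctan(17.3 / (2 × 13.8446)) = 2·arctan(0.62479) ≈ 63.9938°.

63.99°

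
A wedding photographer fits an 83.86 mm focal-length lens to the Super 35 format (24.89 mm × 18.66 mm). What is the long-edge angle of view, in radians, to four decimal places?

Angle of view α = 2·arctan(w/2f) with w = 24.89 mm and f = 83.86 mm.
w/2f = 0.14840; arctan(0.14840) ≈ 0.1473 rad, so α ≈ 0.2947 rad.

0.2947 rad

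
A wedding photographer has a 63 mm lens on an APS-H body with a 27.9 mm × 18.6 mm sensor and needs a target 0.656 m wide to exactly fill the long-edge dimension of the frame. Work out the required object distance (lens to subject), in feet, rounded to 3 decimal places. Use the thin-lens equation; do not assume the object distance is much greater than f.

5.067 ft

W: 0.656 m = 656 mm.
Magnification m = w/W = dᵢ/dₒ; combined with 1/f = 1/dₒ + 1/dᵢ this gives dₒ = f·(1 + W/w).
dₒ = 63 mm × (1 + 656/27.9) = 63 × 24.5125 ≈ 1544.290 mm = 1544.290/304.8 ft = 5.06657 ft.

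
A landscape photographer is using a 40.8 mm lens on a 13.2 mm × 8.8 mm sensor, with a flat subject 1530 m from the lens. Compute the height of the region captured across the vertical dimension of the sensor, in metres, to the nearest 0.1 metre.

330.0 m

dₒ: 1530 m = 1.53e+06 mm.
Similar triangles through the lens centre give W/dₒ = h/dᵢ; with 1/f = 1/dₒ + 1/dᵢ this gives W = h·(dₒ − f)/f.
W = 8.8 mm × (1.53e+06 − 40.8) / 40.8 = 8.8 × 37499.0000 ≈ 329991.200 mm = 329.991 m.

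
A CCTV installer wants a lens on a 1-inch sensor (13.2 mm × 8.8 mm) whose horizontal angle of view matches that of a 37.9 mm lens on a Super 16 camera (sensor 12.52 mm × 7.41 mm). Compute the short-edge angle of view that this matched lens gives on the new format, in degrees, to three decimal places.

Equal horizontal AOV ⇒ f₂ = f₁ · 13.2/12.52 = 37.9 × 1.05431 ≈ 39.9585 mm.
Short-edge AOV on the new format = 2·arctan(8.8 / (2 × 39.9585)) = 2·arctan(0.11011) ≈ 12.5675°.

12.568°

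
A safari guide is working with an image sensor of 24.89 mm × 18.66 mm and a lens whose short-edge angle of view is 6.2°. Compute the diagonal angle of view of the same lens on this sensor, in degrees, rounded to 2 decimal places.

10.32°

From the short-edge AOV: f = 18.66 / (2·tan(3.1°)) = 18.66 / 0.10832 ≈ 172.2735 mm.
Sensor diagonal = √(24.89² + 18.66²) = √967.7077 ≈ 31.1080 mm.
Diagonal AOV = 2·arctan(31.1080 / (2 × 172.2735)) = 2·arctan(0.09029) ≈ 10.3181°.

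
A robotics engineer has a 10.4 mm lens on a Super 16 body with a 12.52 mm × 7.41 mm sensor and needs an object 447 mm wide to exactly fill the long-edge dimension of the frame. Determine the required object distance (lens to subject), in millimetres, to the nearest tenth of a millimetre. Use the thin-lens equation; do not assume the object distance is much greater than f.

381.7 mm

Magnification m = w/W = dᵢ/dₒ; combined with 1/f = 1/dₒ + 1/dᵢ this gives dₒ = f·(1 + W/w).
dₒ = 10.4 mm × (1 + 447/12.52) = 10.4 × 36.7029 ≈ 381.710 mm.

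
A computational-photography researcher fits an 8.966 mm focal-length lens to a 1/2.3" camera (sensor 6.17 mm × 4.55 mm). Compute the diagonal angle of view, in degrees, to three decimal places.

Sensor diagonal = √(6.17² + 4.55²) = √58.7714 ≈ 7.6663 mm.
Angle of view α = 2·arctan(d/2f) with d = 7.6663 mm and f = 8.966 mm.
d/2f = 0.42752; arctan(0.42752) ≈ 23.1476°, so α ≈ 46.2951°.

46.295°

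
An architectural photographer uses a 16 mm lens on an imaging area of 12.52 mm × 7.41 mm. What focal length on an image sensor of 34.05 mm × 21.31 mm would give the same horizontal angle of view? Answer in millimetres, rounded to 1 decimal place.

43.5 mm

Equal angle of view means equal width/f ratio, so f₂ = f₁ · (width₂/width₁) = 16 × 34.05/12.52.
f₂ = 16 × 2.71965 ≈ 43.514 mm.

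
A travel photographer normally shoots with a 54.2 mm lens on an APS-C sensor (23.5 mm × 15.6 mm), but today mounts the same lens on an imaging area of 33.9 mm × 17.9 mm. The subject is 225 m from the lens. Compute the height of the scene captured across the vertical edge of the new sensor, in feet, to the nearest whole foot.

The focal length stays 54.2 mm; the relevant sensor dimension is now h = 17.9 mm. Object distance dₒ = 225 m = 225000 mm.
Thin-lens field height W = h·(dₒ − f)/f = 17.9 × (225000 − 54.2)/54.2 ≈ 74290.218 mm = 74290.218/304.8 ft = 243.734 ft.

244 ft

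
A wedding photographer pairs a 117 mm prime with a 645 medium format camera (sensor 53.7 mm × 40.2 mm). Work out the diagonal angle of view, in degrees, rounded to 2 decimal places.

31.99°

Sensor diagonal = √(53.7² + 40.2²) = √4499.7300 ≈ 67.0800 mm.
Angle of view α = 2·arctan(d/2f) with d = 67.0800 mm and f = 117 mm.
d/2f = 0.28667; arctan(0.28667) ≈ 15.9958°, so α ≈ 31.9917°.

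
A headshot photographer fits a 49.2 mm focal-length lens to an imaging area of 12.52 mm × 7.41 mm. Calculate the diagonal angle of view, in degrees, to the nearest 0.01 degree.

Sensor diagonal = √(12.52² + 7.41²) = √211.6585 ≈ 14.5485 mm.
Angle of view α = 2·arctan(d/2f) with d = 14.5485 mm and f = 49.2 mm.
d/2f = 0.14785; arctan(0.14785) ≈ 8.4103°, so α ≈ 16.8206°.

16.82°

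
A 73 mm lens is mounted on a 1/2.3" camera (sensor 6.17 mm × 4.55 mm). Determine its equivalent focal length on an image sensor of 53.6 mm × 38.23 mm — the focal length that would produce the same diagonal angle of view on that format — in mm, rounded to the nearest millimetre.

627 mm

Sensor diagonal = √(6.17² + 4.55²) = √58.7714 ≈ 7.6663 mm.
Sensor diagonal = √(53.6² + 38.23²) = √4334.4929 ≈ 65.8369 mm.
Equal angle of view means equal diagonal/f ratio, so f₂ = f₁ · (diagonal₂/diagonal₁) = 73 × 65.8369/7.6663.
f₂ = 73 × 8.58788 ≈ 626.915 mm.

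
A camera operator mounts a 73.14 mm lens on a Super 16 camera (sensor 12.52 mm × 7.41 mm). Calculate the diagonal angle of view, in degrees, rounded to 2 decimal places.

Sensor diagonal = √(12.52² + 7.41²) = √211.6585 ≈ 14.5485 mm.
Angle of view α = 2·arctan(d/2f) with d = 14.5485 mm and f = 73.14 mm.
d/2f = 0.09946; arctan(0.09946) ≈ 5.6798°, so α ≈ 11.3595°.

11.36°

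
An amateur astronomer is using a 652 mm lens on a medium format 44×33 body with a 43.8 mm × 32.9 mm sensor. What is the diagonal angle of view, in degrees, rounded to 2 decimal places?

Sensor diagonal = √(43.8² + 32.9²) = √3000.8500 ≈ 54.7800 mm.
Angle of view α = 2·arctan(d/2f) with d = 54.7800 mm and f = 652 mm.
d/2f = 0.04201; arctan(0.04201) ≈ 2.4055°, so α ≈ 4.8111°.

4.81°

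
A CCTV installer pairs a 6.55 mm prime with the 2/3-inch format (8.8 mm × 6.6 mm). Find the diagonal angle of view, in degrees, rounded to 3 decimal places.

80.040°

Sensor diagonal = √(8.8² + 6.6²) = √121.0000 ≈ 11.0000 mm.
Angle of view α = 2·arctan(d/2f) with d = 11.0000 mm and f = 6.55 mm.
d/2f = 0.83969; arctan(0.83969) ≈ 40.0200°, so α ≈ 80.0400°.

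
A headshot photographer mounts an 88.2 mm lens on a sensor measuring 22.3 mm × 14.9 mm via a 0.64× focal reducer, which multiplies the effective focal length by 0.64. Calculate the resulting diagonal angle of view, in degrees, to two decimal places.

Effective focal length f = 88.2 × 0.64 = 56.448 mm.
Sensor diagonal = √(22.3² + 14.9²) = √719.3000 ≈ 26.8198 mm.
α = 2·arctan(26.820 / (2 × 56.448)) = 2·arctan(0.23756) ≈ 26.7271°.

26.73°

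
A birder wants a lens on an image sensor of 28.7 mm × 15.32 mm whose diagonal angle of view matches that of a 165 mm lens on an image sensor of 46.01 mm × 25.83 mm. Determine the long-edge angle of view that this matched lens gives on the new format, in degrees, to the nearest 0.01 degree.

Sensor diagonal = √(46.01² + 25.83²) = √2784.1090 ≈ 52.7647 mm.
Sensor diagonal = √(28.7² + 15.32²) = √1058.3924 ≈ 32.5329 mm.
Equal diagonal AOV ⇒ f₂ = f₁ · 32.5329/52.7647 = 165 × 0.61657 ≈ 101.7335 mm.
Long-edge AOV on the new format = 2·arctan(28.7 / (2 × 101.7335)) = 2·arctan(0.14105) ≈ 16.0577°.

16.06°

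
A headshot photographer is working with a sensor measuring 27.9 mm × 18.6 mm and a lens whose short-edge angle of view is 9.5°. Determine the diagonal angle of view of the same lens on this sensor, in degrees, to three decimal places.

17.039°

From the short-edge AOV: f = 18.6 / (2·tan(4.75°)) = 18.6 / 0.16619 ≈ 111.9220 mm.
Sensor diagonal = √(27.9² + 18.6²) = √1124.3700 ≈ 33.5316 mm.
Diagonal AOV = 2·arctan(33.5316 / (2 × 111.9220)) = 2·arctan(0.14980) ≈ 17.0390°.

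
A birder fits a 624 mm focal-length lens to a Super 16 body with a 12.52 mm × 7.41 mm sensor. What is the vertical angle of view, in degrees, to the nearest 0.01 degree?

Angle of view α = 2·arctan(h/2f) with h = 7.41 mm and f = 624 mm.
h/2f = 0.00594; arctan(0.00594) ≈ 0.3402°, so α ≈ 0.6804°.

0.68°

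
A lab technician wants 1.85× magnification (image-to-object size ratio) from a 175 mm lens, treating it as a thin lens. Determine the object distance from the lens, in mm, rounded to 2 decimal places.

269.59 mm

With m = dᵢ/dₒ and 1/f = 1/dₒ + 1/dᵢ, substituting dᵢ = m·dₒ gives 1/f = (1 + 1/m)/dₒ, hence dₒ = f·(1 + 1/m).
dₒ = 175 × (1 + 1/1.85) = 175 × 1.54054 ≈ 269.595 mm.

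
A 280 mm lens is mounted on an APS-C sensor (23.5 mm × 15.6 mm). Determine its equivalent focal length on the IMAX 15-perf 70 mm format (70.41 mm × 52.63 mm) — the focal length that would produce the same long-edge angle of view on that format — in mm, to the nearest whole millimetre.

839 mm

Equal angle of view means equal width/f ratio, so f₂ = f₁ · (width₂/width₁) = 280 × 70.41/23.5.
f₂ = 280 × 2.99617 ≈ 838.928 mm.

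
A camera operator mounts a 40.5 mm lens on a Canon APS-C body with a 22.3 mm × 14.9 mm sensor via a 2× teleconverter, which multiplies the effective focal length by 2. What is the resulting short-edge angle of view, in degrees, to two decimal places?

Effective focal length f = 40.5 × 2 = 81 mm.
α = 2·arctan(14.9 / (2 × 81)) = 2·arctan(0.09198) ≈ 10.5100°.

10.51°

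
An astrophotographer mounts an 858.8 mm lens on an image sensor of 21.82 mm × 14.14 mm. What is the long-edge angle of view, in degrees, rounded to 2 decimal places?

1.46°

Angle of view α = 2·arctan(w/2f) with w = 21.82 mm and f = 858.8 mm.
w/2f = 0.01270; arctan(0.01270) ≈ 0.7278°, so α ≈ 1.4557°.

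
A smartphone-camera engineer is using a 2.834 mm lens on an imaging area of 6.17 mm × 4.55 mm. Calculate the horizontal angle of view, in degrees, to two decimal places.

Angle of view α = 2·arctan(w/2f) with w = 6.17 mm and f = 2.834 mm.
w/2f = 1.08857; arctan(1.08857) ≈ 47.4282°, so α ≈ 94.8564°.

94.86°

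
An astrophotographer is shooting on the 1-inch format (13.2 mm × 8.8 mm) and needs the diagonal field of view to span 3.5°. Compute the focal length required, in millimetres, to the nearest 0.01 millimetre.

Sensor diagonal = √(13.2² + 8.8²) = √251.6800 ≈ 15.8644 mm.
From α = 2·arctan(d/2f) we get f = d / (2·tan(α/2)).
With d = 15.8644 mm and α/2 = 1.75°, tan(α/2) ≈ 0.03055, so f ≈ 15.8644 / 0.06111 ≈ 259.6234 mm.

259.62 mm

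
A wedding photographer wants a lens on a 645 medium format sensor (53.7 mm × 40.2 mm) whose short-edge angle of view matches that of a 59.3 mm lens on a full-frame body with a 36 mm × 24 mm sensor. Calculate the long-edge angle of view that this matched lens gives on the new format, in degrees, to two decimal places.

30.25°

Equal short-edge AOV ⇒ f₂ = f₁ · 40.2/24 = 59.3 × 1.67500 ≈ 99.3275 mm.
Long-edge AOV on the new format = 2·arctan(53.7 / (2 × 99.3275)) = 2·arctan(0.27032) ≈ 30.2531°.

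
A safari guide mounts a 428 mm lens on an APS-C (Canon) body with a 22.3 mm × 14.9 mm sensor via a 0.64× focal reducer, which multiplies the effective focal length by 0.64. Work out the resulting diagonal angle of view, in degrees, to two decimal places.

5.61°

Effective focal length f = 428 × 0.64 = 273.92 mm.
Sensor diagonal = √(22.3² + 14.9²) = √719.3000 ≈ 26.8198 mm.
α = 2·arctan(26.820 / (2 × 273.92)) = 2·arctan(0.04896) ≈ 5.6054°.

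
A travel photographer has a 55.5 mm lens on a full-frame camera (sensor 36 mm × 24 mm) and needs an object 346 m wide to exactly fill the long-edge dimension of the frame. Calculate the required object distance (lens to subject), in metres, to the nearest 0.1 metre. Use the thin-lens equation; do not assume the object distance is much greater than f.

533.5 m

W: 346 m = 346000 mm.
Magnification m = w/W = dᵢ/dₒ; combined with 1/f = 1/dₒ + 1/dᵢ this gives dₒ = f·(1 + W/w).
dₒ = 55.5 mm × (1 + 346000/36) = 55.5 × 9612.1111 ≈ 533472.167 mm = 533.472 m.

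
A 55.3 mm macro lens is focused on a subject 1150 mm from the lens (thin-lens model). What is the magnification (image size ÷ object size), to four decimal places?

0.0505×

Thin lens: 1/f = 1/dₒ + 1/dᵢ → 1/dᵢ = 1/55.3 − 1/1150 = 0.0172136 mm⁻¹, so dᵢ ≈ 58.0935 mm.
Magnification m = dᵢ/dₒ = 58.0935/1150 ≈ 0.05052.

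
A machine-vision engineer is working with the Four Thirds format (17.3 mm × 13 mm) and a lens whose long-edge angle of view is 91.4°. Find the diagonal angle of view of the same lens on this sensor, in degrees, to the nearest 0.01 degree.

From the long-edge AOV: f = 17.3 / (2·tan(45.7°)) = 17.3 / 2.04948 ≈ 8.4412 mm.
Sensor diagonal = √(17.3² + 13²) = √468.2900 ≈ 21.6400 mm.
Diagonal AOV = 2·arctan(21.6400 / (2 × 8.4412)) = 2·arctan(1.28181) ≈ 104.0811°.

104.08°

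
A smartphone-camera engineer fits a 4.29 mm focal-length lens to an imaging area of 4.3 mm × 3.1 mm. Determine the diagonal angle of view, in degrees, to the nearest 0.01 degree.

63.42°

Sensor diagonal = √(4.3² + 3.1²) = √28.1000 ≈ 5.3009 mm.
Angle of view α = 2·arctan(d/2f) with d = 5.3009 mm and f = 4.29 mm.
d/2f = 0.61783; arctan(0.61783) ≈ 31.7088°, so α ≈ 63.4177°.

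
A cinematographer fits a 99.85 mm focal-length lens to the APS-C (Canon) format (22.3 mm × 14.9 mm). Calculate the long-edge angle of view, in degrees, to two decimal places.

12.74°

Angle of view α = 2·arctan(w/2f) with w = 22.3 mm and f = 99.85 mm.
w/2f = 0.11167; arctan(0.11167) ≈ 6.3717°, so α ≈ 12.7434°.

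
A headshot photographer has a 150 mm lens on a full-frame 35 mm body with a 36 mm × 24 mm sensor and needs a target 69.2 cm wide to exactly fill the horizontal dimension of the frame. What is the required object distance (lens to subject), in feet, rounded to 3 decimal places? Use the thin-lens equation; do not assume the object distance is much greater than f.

9.952 ft

W: 69.2 cm = 692 mm.
Magnification m = w/W = dᵢ/dₒ; combined with 1/f = 1/dₒ + 1/dᵢ this gives dₒ = f·(1 + W/w).
dₒ = 150 mm × (1 + 692/36) = 150 × 20.2222 ≈ 3033.333 mm = 3033.333/304.8 ft = 9.95188 ft.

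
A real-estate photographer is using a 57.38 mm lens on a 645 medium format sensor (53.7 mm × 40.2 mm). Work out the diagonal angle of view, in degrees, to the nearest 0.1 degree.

60.6°

Sensor diagonal = √(53.7² + 40.2²) = √4499.7300 ≈ 67.0800 mm.
Angle of view α = 2·arctan(d/2f) with d = 67.0800 mm and f = 57.38 mm.
d/2f = 0.58452; arctan(0.58452) ≈ 30.3073°, so α ≈ 60.6147°.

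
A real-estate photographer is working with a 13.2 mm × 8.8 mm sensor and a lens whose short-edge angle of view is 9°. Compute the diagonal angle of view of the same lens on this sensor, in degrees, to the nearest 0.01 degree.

From the short-edge AOV: f = 8.8 / (2·tan(4.5°)) = 8.8 / 0.15740 ≈ 55.9073 mm.
Sensor diagonal = √(13.2² + 8.8²) = √251.6800 ≈ 15.8644 mm.
Diagonal AOV = 2·arctan(15.8644 / (2 × 55.9073)) = 2·arctan(0.14188) ≈ 16.1506°.

16.15°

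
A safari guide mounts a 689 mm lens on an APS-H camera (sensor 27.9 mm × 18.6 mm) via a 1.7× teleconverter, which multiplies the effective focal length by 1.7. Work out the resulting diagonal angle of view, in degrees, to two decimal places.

Effective focal length f = 689 × 1.7 = 1171.3 mm.
Sensor diagonal = √(27.9² + 18.6²) = √1124.3700 ≈ 33.5316 mm.
α = 2·arctan(33.532 / (2 × 1171.3)) = 2·arctan(0.01431) ≈ 1.6401°.

1.64°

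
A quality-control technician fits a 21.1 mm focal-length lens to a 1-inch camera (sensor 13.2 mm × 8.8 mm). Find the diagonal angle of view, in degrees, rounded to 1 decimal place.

41.2°

Sensor diagonal = √(13.2² + 8.8²) = √251.6800 ≈ 15.8644 mm.
Angle of view α = 2·arctan(d/2f) with d = 15.8644 mm and f = 21.1 mm.
d/2f = 0.37593; arctan(0.37593) ≈ 20.6030°, so α ≈ 41.2059°.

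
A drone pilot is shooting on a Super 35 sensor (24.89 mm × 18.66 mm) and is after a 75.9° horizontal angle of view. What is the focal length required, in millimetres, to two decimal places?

15.96 mm

From α = 2·arctan(w/2f) we get f = w / (2·tan(α/2)).
With w = 24.89 mm and α/2 = 37.95°, tan(α/2) ≈ 0.77988, so f ≈ 24.89 / 1.55976 ≈ 15.9576 mm.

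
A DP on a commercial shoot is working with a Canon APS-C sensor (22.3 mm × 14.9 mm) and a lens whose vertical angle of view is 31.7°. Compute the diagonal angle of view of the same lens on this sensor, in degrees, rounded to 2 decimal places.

From the vertical AOV: f = 14.9 / (2·tan(15.85°)) = 14.9 / 0.56783 ≈ 26.2403 mm.
Sensor diagonal = √(22.3² + 14.9²) = √719.3000 ≈ 26.8198 mm.
Diagonal AOV = 2·arctan(26.8198 / (2 × 26.2403)) = 2·arctan(0.51104) ≈ 54.1378°.

54.14°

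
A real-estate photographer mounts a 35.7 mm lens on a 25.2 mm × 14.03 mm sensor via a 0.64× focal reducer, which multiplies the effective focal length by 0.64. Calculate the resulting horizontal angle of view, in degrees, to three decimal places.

Effective focal length f = 35.7 × 0.64 = 22.848 mm.
α = 2·arctan(25.2 / (2 × 22.848)) = 2·arctan(0.55147) ≈ 57.7509°.

57.751°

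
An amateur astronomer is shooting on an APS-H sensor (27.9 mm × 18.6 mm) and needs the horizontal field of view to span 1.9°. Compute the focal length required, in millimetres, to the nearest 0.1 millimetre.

841.3 mm

From α = 2·arctan(w/2f) we get f = w / (2·tan(α/2)).
With w = 27.9 mm and α/2 = 0.95°, tan(α/2) ≈ 0.01658, so f ≈ 27.9 / 0.03316 ≈ 841.2662 mm.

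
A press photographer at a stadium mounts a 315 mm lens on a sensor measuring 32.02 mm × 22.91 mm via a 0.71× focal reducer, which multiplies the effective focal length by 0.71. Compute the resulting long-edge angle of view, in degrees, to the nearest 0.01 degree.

8.19°

Effective focal length f = 315 × 0.71 = 223.65 mm.
α = 2·arctan(32.02 / (2 × 223.65)) = 2·arctan(0.07159) ≈ 8.1891°.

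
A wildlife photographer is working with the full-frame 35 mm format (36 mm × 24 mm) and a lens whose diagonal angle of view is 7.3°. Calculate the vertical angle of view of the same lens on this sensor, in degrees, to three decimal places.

4.053°

Sensor diagonal = √(36² + 24²) = √1872.0000 ≈ 43.2666 mm.
From the diagonal AOV: f = 43.2666 / (2·tan(3.65°)) = 43.2666 / 0.12758 ≈ 339.1288 mm.
Vertical AOV = 2·arctan(24 / (2 × 339.1288)) = 2·arctan(0.03538) ≈ 4.0531°.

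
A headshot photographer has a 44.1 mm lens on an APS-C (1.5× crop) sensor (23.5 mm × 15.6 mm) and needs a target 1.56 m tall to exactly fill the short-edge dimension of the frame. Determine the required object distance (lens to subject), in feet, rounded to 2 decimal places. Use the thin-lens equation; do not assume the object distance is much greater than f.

W: 1.56 m = 1560 mm.
Magnification m = h/W = dᵢ/dₒ; combined with 1/f = 1/dₒ + 1/dᵢ this gives dₒ = f·(1 + W/h).
dₒ = 44.1 mm × (1 + 1560/15.6) = 44.1 × 101.0000 ≈ 4454.100 mm = 4454.100/304.8 ft = 14.6132 ft.

14.61 ft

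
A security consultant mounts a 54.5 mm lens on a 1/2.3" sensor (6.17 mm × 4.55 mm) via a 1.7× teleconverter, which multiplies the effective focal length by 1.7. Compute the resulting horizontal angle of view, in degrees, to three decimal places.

Effective focal length f = 54.5 × 1.7 = 92.65 mm.
α = 2·arctan(6.17 / (2 × 92.65)) = 2·arctan(0.03330) ≈ 3.8142°.

3.814°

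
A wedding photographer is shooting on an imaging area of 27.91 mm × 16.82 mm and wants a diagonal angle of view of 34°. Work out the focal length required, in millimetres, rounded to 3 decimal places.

Sensor diagonal = √(27.91² + 16.82²) = √1061.8805 ≈ 32.5865 mm.
From α = 2·arctan(d/2f) we get f = d / (2·tan(α/2)).
With d = 32.5865 mm and α/2 = 17°, tan(α/2) ≈ 0.30573, so f ≈ 32.5865 / 0.61146 ≈ 53.2928 mm.

53.293 mm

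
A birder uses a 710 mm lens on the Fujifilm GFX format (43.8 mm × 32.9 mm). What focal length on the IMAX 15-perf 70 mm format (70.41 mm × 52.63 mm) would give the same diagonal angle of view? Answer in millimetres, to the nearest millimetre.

Sensor diagonal = √(43.8² + 32.9²) = √3000.8500 ≈ 54.7800 mm.
Sensor diagonal = √(70.41² + 52.63²) = √7727.4850 ≈ 87.9061 mm.
Equal angle of view means equal diagonal/f ratio, so f₂ = f₁ · (diagonal₂/diagonal₁) = 710 × 87.9061/54.7800.
f₂ = 710 × 1.60471 ≈ 1139.345 mm.

1139 mm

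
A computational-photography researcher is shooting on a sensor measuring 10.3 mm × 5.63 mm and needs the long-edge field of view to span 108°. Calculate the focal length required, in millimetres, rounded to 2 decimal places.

3.74 mm

From α = 2·arctan(w/2f) we get f = w / (2·tan(α/2)).
With w = 10.3 mm and α/2 = 54°, tan(α/2) ≈ 1.37638, so f ≈ 10.3 / 2.75276 ≈ 3.7417 mm.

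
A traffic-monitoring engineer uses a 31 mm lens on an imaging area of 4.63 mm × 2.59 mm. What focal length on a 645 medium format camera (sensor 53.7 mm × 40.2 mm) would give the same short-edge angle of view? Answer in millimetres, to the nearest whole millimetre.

481 mm

Equal angle of view means equal height/f ratio, so f₂ = f₁ · (height₂/height₁) = 31 × 40.2/2.59.
f₂ = 31 × 15.52124 ≈ 481.158 mm.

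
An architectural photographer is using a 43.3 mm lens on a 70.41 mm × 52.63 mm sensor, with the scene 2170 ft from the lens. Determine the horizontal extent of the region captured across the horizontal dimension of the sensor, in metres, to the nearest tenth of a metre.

dₒ: 2170 ft × 304.8 mm/ft = 661415.98 mm.
Similar triangles through the lens centre give W/dₒ = w/dᵢ; with 1/f = 1/dₒ + 1/dᵢ this gives W = w·(dₒ − f)/f.
W = 70.41 mm × (661416 − 43.3) / 43.3 = 70.41 × 15274.1958 ≈ 1075456.127 mm = 1075.46 m.

1075.5 m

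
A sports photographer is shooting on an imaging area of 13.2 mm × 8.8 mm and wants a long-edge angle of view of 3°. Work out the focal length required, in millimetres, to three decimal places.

From α = 2·arctan(w/2f) we get f = w / (2·tan(α/2)).
With w = 13.2 mm and α/2 = 1.5°, tan(α/2) ≈ 0.02619, so f ≈ 13.2 / 0.05237 ≈ 252.0438 mm.

252.044 mm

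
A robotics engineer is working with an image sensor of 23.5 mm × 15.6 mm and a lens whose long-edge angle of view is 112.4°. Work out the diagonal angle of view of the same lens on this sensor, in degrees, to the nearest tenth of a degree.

121.7°

From the long-edge AOV: f = 23.5 / (2·tan(56.2°)) = 23.5 / 2.98756 ≈ 7.8659 mm.
Sensor diagonal = √(23.5² + 15.6²) = √795.6100 ≈ 28.2066 mm.
Diagonal AOV = 2·arctan(28.2066 / (2 × 7.8659)) = 2·arctan(1.79296) ≈ 121.6998°.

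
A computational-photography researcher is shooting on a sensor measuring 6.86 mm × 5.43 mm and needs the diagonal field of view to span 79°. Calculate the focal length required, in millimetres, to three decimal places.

Sensor diagonal = √(6.86² + 5.43²) = √76.5445 ≈ 8.7490 mm.
From α = 2·arctan(d/2f) we get f = d / (2·tan(α/2)).
With d = 8.7490 mm and α/2 = 39.5°, tan(α/2) ≈ 0.82434, so f ≈ 8.7490 / 1.64867 ≈ 5.3067 mm.

5.307 mm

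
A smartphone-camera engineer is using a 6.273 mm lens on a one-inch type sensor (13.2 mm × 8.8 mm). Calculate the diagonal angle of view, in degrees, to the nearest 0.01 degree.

Sensor diagonal = √(13.2² + 8.8²) = √251.6800 ≈ 15.8644 mm.
Angle of view α = 2·arctan(d/2f) with d = 15.8644 mm and f = 6.273 mm.
d/2f = 1.26450; arctan(1.26450) ≈ 51.6621°, so α ≈ 103.3243°.

103.32°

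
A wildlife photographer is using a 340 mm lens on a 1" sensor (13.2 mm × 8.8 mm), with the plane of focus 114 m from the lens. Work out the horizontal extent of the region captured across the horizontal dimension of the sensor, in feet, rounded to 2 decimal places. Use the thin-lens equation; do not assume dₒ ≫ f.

14.48 ft

dₒ: 114 m = 114000 mm.
Similar triangles through the lens centre give W/dₒ = w/dᵢ; with 1/f = 1/dₒ + 1/dᵢ this gives W = w·(dₒ − f)/f.
W = 13.2 mm × (114000 − 340) / 340 = 13.2 × 334.2941 ≈ 4412.682 mm = 4412.682/304.8 ft = 14.4773 ft.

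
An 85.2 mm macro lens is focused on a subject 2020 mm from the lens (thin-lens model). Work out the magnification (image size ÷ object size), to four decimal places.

Thin lens: 1/f = 1/dₒ + 1/dᵢ → 1/dᵢ = 1/85.2 − 1/2020 = 0.0112420 mm⁻¹, so dᵢ ≈ 88.9518 mm.
Magnification m = dᵢ/dₒ = 88.9518/2020 ≈ 0.04404.

0.0440×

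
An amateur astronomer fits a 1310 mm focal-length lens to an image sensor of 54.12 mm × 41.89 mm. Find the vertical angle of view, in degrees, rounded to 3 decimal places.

1.832°

Angle of view α = 2·arctan(h/2f) with h = 41.89 mm and f = 1310 mm.
h/2f = 0.01599; arctan(0.01599) ≈ 0.9160°, so α ≈ 1.8320°.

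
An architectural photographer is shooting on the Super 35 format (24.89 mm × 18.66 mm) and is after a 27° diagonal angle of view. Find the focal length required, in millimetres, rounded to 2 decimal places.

64.79 mm

Sensor diagonal = √(24.89² + 18.66²) = √967.7077 ≈ 31.1080 mm.
From α = 2·arctan(d/2f) we get f = d / (2·tan(α/2)).
With d = 31.1080 mm and α/2 = 13.5°, tan(α/2) ≈ 0.24008, so f ≈ 31.1080 / 0.48016 ≈ 64.7871 mm.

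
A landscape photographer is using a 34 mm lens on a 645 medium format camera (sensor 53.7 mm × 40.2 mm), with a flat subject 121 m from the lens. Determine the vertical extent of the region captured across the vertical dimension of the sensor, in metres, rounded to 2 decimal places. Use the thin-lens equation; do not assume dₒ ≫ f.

dₒ: 121 m = 121000 mm.
Similar triangles through the lens centre give W/dₒ = h/dᵢ; with 1/f = 1/dₒ + 1/dᵢ this gives W = h·(dₒ − f)/f.
W = 40.2 mm × (121000 − 34) / 34 = 40.2 × 3557.8235 ≈ 143024.506 mm = 143.025 m.

143.02 m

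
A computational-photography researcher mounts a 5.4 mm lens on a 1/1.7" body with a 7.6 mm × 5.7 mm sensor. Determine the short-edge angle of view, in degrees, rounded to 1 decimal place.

Angle of view α = 2·arctan(h/2f) with h = 5.7 mm and f = 5.4 mm.
h/2f = 0.52778; arctan(0.52778) ≈ 27.8241°, so α ≈ 55.6482°.

55.6°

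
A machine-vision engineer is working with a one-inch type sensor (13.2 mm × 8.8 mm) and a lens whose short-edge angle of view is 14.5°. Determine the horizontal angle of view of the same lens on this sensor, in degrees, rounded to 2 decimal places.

From the short-edge AOV: f = 8.8 / (2·tan(7.25°)) = 8.8 / 0.25443 ≈ 34.5868 mm.
Horizontal AOV = 2·arctan(13.2 / (2 × 34.5868)) = 2·arctan(0.19082) ≈ 21.6071°.

21.61°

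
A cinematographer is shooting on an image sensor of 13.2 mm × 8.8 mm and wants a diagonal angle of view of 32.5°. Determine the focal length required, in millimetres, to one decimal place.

27.2 mm

Sensor diagonal = √(13.2² + 8.8²) = √251.6800 ≈ 15.8644 mm.
From α = 2·arctan(d/2f) we get f = d / (2·tan(α/2)).
With d = 15.8644 mm and α/2 = 16.25°, tan(α/2) ≈ 0.29147, so f ≈ 15.8644 / 0.58295 ≈ 27.2142 mm.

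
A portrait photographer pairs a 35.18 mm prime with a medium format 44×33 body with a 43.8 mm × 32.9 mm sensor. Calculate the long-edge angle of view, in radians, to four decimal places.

1.1136 rad

Angle of view α = 2·arctan(w/2f) with w = 43.8 mm and f = 35.18 mm.
w/2f = 0.62251; arctan(0.62251) ≈ 0.5568 rad, so α ≈ 1.1136 rad.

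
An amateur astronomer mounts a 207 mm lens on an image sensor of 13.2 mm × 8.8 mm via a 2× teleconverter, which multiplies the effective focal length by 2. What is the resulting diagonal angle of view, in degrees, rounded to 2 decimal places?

2.20°

Effective focal length f = 207 × 2 = 414 mm.
Sensor diagonal = √(13.2² + 8.8²) = √251.6800 ≈ 15.8644 mm.
α = 2·arctan(15.864 / (2 × 414)) = 2·arctan(0.01916) ≈ 2.1953°.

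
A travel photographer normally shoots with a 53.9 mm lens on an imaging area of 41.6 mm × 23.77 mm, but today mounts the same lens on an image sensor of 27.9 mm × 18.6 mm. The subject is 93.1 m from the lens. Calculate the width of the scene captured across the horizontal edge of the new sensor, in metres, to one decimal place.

48.2 m

The focal length stays 53.9 mm; the relevant sensor dimension is now w = 27.9 mm. Object distance dₒ = 93.1 m = 93100 mm.
Thin-lens field width W = w·(dₒ − f)/f = 27.9 × (93100 − 53.9)/53.9 ≈ 48163.009 mm = 48.163 m.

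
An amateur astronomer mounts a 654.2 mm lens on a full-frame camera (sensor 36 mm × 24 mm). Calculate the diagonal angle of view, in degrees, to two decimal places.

Sensor diagonal = √(36² + 24²) = √1872.0000 ≈ 43.2666 mm.
Angle of view α = 2·arctan(d/2f) with d = 43.2666 mm and f = 654.2 mm.
d/2f = 0.03307; arctan(0.03307) ≈ 1.8940°, so α ≈ 3.7880°.

3.79°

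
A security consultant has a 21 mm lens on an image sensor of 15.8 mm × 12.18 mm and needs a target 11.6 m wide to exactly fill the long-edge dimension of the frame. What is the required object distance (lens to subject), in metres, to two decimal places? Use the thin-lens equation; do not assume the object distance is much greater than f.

W: 11.6 m = 11600 mm.
Magnification m = w/W = dᵢ/dₒ; combined with 1/f = 1/dₒ + 1/dᵢ this gives dₒ = f·(1 + W/w).
dₒ = 21 mm × (1 + 11600/15.8) = 21 × 735.1772 ≈ 15438.722 mm = 15.4387 m.

15.44 m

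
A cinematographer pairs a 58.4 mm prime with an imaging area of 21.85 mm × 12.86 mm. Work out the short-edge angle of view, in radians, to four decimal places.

0.2193 rad

Angle of view α = 2·arctan(h/2f) with h = 12.86 mm and f = 58.4 mm.
h/2f = 0.11010; arctan(0.11010) ≈ 0.1097 rad, so α ≈ 0.2193 rad.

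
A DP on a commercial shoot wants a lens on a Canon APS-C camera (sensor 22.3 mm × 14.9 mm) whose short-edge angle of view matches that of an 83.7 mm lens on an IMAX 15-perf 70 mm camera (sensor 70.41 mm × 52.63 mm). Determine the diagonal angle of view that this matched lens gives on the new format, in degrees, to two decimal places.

59.01°

Equal short-edge AOV ⇒ f₂ = f₁ · 14.9/52.63 = 83.7 × 0.28311 ≈ 23.6962 mm.
Sensor diagonal = √(22.3² + 14.9²) = √719.3000 ≈ 26.8198 mm.
Diagonal AOV on the new format = 2·arctan(26.8198 / (2 × 23.6962)) = 2·arctan(0.56591) ≈ 59.0118°.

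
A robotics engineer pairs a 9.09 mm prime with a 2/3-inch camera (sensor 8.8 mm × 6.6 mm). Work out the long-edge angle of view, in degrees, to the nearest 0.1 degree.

51.7°

Angle of view α = 2·arctan(w/2f) with w = 8.8 mm and f = 9.09 mm.
w/2f = 0.48405; arctan(0.48405) ≈ 25.8292°, so α ≈ 51.6585°.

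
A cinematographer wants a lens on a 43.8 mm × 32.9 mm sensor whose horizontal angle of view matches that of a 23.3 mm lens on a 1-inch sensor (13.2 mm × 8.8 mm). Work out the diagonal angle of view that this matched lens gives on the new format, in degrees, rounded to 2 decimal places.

Equal horizontal AOV ⇒ f₂ = f₁ · 43.8/13.2 = 23.3 × 3.31818 ≈ 77.3136 mm.
Sensor diagonal = √(43.8² + 32.9²) = √3000.8500 ≈ 54.7800 mm.
Diagonal AOV on the new format = 2·arctan(54.7800 / (2 × 77.3136)) = 2·arctan(0.35427) ≈ 39.0156°.

39.02°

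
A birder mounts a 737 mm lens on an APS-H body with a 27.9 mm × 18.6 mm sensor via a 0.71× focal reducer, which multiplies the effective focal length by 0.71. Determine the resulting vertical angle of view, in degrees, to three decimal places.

Effective focal length f = 737 × 0.71 = 523.27 mm.
α = 2·arctan(18.6 / (2 × 523.27)) = 2·arctan(0.01777) ≈ 2.0364°.

2.036°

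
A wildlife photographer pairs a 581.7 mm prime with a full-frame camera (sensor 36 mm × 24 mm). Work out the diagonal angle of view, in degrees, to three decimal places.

4.260°

Sensor diagonal = √(36² + 24²) = √1872.0000 ≈ 43.2666 mm.
Angle of view α = 2·arctan(d/2f) with d = 43.2666 mm and f = 581.7 mm.
d/2f = 0.03719; arctan(0.03719) ≈ 2.1298°, so α ≈ 4.2597°.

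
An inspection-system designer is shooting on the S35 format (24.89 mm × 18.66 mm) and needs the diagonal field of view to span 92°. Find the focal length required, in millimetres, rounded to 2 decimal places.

Sensor diagonal = √(24.89² + 18.66²) = √967.7077 ≈ 31.1080 mm.
From α = 2·arctan(d/2f) we get f = d / (2·tan(α/2)).
With d = 31.1080 mm and α/2 = 46°, tan(α/2) ≈ 1.03553, so f ≈ 31.1080 / 2.07106 ≈ 15.0203 mm.

15.02 mm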